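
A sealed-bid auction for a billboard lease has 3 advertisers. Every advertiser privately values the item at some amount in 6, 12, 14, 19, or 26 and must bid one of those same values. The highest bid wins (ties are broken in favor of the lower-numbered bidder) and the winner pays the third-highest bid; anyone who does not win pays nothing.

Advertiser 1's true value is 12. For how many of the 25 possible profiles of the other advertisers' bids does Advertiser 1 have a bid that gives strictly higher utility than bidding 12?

Others bid (6, 14): truth gives 0; bid 14 gives 6 > 0. Violating.
Others bid (6, 19): truth gives 0; bid 19 gives 6 > 0. Violating.
Others bid (6, 26): truth gives 0; bid 26 gives 6 > 0. Violating.
Others bid (14, 6): truth gives 0; bid 14 gives 6 > 0. Violating.
Others bid (6, 6): truth gives 6; no alternative beats it.
Others bid (6, 12): truth gives 6; no alternative beats it.
(Checking all 25 profiles: 6 have a profitable deviation, 19 do not.)

6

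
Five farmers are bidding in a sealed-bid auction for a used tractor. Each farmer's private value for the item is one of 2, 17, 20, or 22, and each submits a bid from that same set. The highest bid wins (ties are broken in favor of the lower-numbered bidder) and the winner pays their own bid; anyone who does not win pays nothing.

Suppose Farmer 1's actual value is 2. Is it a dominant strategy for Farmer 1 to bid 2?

Check each profile of the others' bids and compare truth against every alternative bid.
Others bid (2, 2, 2, 2): truth gives 0, best alternative gives -15.
Others bid (2, 2, 2, 17): truth gives 0, best alternative gives -15.
Others bid (2, 2, 17, 2): truth gives 0, best alternative gives -15.
Others bid (2, 2, 17, 17): truth gives 0, best alternative gives -15.
Others bid (2, 17, 2, 2): truth gives 0, best alternative gives -15.
Others bid (2, 17, 2, 17): truth gives 0, best alternative gives -15.
(Remaining 250 profiles checked similarly; truth is weakly best in each.)
In every case the truthful bid is at least as good as any alternative, so it is a dominant strategy.

Yes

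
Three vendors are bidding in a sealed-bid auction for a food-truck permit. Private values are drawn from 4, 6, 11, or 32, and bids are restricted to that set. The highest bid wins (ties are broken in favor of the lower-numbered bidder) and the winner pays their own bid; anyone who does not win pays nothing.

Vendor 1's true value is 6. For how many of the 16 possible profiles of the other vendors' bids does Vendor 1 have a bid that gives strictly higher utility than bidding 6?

1

Others bid (4, 4): truth gives 0; bid 4 gives 2 > 0. Violating.
Others bid (4, 6): truth gives 0; no alternative beats it.
Others bid (4, 11): truth gives 0; no alternative beats it.
(Checking all 16 profiles: 1 has a profitable deviation, 15 do not.)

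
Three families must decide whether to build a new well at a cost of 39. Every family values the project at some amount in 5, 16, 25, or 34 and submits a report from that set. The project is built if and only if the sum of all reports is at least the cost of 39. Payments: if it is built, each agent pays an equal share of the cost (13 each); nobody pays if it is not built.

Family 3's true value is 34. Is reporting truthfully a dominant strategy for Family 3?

Check each profile of the others' reports and compare truth against every alternative report.
Others report (5, 5): truth gives 21, best alternative gives 0.
Others report (5, 16): truth gives 21, best alternative gives 21.
Others report (5, 25): truth gives 21, best alternative gives 21.
Others report (5, 34): truth gives 21, best alternative gives 21.
Others report (16, 5): truth gives 21, best alternative gives 21.
Others report (16, 16): truth gives 21, best alternative gives 21.
(Remaining 10 profiles checked similarly; truth is weakly best in each.)
In every case the truthful report is at least as good as any alternative, so it is a dominant strategy.

Yes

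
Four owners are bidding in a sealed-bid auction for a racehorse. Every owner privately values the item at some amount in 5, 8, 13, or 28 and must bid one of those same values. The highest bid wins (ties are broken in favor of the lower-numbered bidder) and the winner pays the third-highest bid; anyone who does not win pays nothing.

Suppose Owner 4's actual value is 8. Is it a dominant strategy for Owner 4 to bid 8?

Consider the case where Owner 1 bids 5, Owner 2 bids 5 and Owner 3 bids 8.
Truthful bid 8: loses, pays 0, utility 0.
Bid 13 instead: wins, pays 5, utility 8 - 5 = 3.
Since 3 > 0, bidding 13 is strictly better here, so truthful bidding is not dominant.

No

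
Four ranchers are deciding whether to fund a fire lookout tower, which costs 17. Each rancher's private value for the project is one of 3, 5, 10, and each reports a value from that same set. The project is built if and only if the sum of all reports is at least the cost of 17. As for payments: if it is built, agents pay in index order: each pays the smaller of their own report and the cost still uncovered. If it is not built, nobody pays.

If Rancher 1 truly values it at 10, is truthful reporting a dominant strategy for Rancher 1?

No

Consider the case where Rancher 2 reports 3, Rancher 3 reports 3 and Rancher 4 reports 10.
Truthful report 10: project built, pays 10, utility 10 - 10 = 0.
Report 3 instead: project built, pays 3, utility 10 - 3 = 7.
Since 7 > 0, reporting 3 is strictly better here, so truthful reporting is not dominant.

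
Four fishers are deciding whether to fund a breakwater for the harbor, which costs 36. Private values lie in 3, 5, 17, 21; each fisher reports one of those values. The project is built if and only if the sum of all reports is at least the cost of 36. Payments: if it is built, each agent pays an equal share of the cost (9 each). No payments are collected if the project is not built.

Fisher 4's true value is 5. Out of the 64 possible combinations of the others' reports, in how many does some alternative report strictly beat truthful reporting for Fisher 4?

3

Others report (5, 5, 21): truth gives -4; report 3 gives 0 > -4. Violating.
Others report (5, 21, 5): truth gives -4; report 3 gives 0 > -4. Violating.
Others report (21, 5, 5): truth gives -4; report 3 gives 0 > -4. Violating.
Others report (3, 3, 3): truth gives 0; no alternative beats it.
Others report (3, 3, 5): truth gives 0; no alternative beats it.
(Checking all 64 profiles: 3 have a profitable deviation, 61 do not.)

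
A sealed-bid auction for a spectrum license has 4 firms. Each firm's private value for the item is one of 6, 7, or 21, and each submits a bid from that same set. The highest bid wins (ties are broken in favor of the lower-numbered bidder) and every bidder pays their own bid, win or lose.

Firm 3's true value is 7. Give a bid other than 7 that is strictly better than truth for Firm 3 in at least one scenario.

6

Suppose Firm 1 bids 6, Firm 2 bids 6 and Firm 4 bids 21.
Bid 7: loses but pays 7, utility -7.
Bid 6: loses but pays 6, utility -6.
So bidding 6 beats truth here (-6 > -7).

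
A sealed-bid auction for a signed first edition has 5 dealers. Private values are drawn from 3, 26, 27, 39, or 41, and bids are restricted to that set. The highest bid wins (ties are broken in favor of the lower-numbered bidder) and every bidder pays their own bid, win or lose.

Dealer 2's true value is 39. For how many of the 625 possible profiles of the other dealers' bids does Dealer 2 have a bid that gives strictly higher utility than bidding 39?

487

Others bid (3, 3, 3, 3): truth gives 0; bid 26 gives 13 > 0. Violating.
Others bid (3, 3, 3, 26): truth gives 0; bid 26 gives 13 > 0. Violating.
Others bid (3, 3, 3, 27): truth gives 0; bid 27 gives 12 > 0. Violating.
Others bid (3, 3, 3, 41): truth gives -39; bid 41 gives -2 > -39. Violating.
Others bid (3, 3, 3, 39): truth gives 0; no alternative beats it.
Others bid (3, 3, 26, 39): truth gives 0; no alternative beats it.
(Checking all 625 profiles: 487 have a profitable deviation, 138 do not.)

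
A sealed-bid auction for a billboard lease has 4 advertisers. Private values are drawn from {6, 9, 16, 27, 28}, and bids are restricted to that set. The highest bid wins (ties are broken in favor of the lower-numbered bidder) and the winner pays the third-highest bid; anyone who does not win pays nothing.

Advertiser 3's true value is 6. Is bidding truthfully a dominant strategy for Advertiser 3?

Yes

Check each profile of the others' bids and compare truth against every alternative bid.
Others bid (6, 6, 6): truth gives 0, best alternative gives 0.
Others bid (6, 6, 9): truth gives 0, best alternative gives 0.
Others bid (6, 6, 16): truth gives 0, best alternative gives 0.
Others bid (6, 6, 27): truth gives 0, best alternative gives 0.
Others bid (6, 6, 28): truth gives 0, best alternative gives 0.
Others bid (6, 9, 6): truth gives 0, best alternative gives 0.
(Remaining 119 profiles checked similarly; truth is weakly best in each.)
In every case the truthful bid is at least as good as any alternative, so it is a dominant strategy.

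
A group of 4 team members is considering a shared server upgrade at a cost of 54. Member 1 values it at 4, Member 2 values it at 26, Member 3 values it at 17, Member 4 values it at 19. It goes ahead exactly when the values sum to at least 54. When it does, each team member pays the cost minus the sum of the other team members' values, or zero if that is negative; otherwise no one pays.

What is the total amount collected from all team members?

Total value 66 ≥ cost 54, so it is built.
Member 1: others sum to 62; max(0, 54 - 62) = 0.
Member 2: others sum to 40; max(0, 54 - 40) = 14.
Member 3: others sum to 49; max(0, 54 - 49) = 5.
Member 4: others sum to 47; max(0, 54 - 47) = 7.
Total collected = 0 + 14 + 5 + 7 = 26.

26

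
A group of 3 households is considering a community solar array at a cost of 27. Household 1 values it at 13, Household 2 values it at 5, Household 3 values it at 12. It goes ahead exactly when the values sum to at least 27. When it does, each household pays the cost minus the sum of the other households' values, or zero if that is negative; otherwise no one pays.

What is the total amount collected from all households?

21

Total value 30 ≥ cost 27, so it is built.
Household 1: others sum to 17; max(0, 27 - 17) = 10.
Household 2: others sum to 25; max(0, 27 - 25) = 2.
Household 3: others sum to 18; max(0, 27 - 18) = 9.
Total collected = 10 + 2 + 9 = 21.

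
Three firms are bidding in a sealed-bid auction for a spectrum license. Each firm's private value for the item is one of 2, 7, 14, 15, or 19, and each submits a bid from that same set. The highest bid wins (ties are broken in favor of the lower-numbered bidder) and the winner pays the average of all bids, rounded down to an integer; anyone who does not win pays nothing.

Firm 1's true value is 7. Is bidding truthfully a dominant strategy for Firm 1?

Consider the case where Firm 2 bids 2 and Firm 3 bids 2.
Truthful bid 7: wins, pays 3, utility 7 - 3 = 4.
Bid 2 instead: wins, pays 2, utility 7 - 2 = 5.
Since 5 > 4, bidding 2 is strictly better here, so truthful bidding is not dominant.

No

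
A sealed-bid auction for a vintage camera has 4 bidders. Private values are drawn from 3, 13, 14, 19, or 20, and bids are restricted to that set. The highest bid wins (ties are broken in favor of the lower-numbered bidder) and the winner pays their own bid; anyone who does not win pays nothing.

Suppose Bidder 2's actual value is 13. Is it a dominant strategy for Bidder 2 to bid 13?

Check each profile of the others' bids and compare truth against every alternative bid.
Others bid (3, 3, 3): truth gives 0, best alternative gives 0.
Others bid (3, 3, 13): truth gives 0, best alternative gives 0.
Others bid (3, 3, 14): truth gives 0, best alternative gives 0.
Others bid (3, 3, 19): truth gives 0, best alternative gives 0.
Others bid (3, 3, 20): truth gives 0, best alternative gives 0.
Others bid (3, 13, 3): truth gives 0, best alternative gives 0.
(Remaining 119 profiles checked similarly; truth is weakly best in each.)
In every case the truthful bid is at least as good as any alternative, so it is a dominant strategy.

Yes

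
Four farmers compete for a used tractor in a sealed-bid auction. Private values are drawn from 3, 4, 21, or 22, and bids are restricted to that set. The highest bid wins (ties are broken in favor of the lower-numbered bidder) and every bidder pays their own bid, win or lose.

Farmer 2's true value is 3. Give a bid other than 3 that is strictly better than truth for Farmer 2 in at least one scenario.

4

Suppose Farmer 1 bids 3, Farmer 3 bids 3 and Farmer 4 bids 3.
Bid 3: loses but pays 3, utility -3.
Bid 4: wins, pays 4, utility 3 - 4 = -1.
So bidding 4 beats truth here (-1 > -3).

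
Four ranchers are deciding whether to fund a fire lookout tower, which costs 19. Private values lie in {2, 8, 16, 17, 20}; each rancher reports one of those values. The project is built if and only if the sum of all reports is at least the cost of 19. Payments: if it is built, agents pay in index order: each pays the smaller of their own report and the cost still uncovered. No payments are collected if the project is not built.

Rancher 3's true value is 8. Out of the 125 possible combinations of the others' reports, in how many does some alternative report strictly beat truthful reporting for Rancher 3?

Others report (2, 2, 16): truth gives 0; report 2 gives 6 > 0. Violating.
Others report (2, 2, 17): truth gives 0; report 2 gives 6 > 0. Violating.
Others report (2, 2, 20): truth gives 0; report 2 gives 6 > 0. Violating.
Others report (2, 8, 8): truth gives 0; report 2 gives 6 > 0. Violating.
Others report (2, 2, 2): truth gives 0; no alternative beats it.
Others report (2, 2, 8): truth gives 0; no alternative beats it.
(Checking all 125 profiles: 16 have a profitable deviation, 109 do not.)

16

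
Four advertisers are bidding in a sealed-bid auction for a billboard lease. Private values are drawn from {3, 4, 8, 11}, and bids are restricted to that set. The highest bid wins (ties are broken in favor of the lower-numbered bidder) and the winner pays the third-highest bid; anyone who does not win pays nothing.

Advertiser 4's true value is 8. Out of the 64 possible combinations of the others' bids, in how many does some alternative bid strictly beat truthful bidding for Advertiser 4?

12

Others bid (3, 3, 8): truth gives 0; bid 11 gives 5 > 0. Violating.
Others bid (3, 4, 8): truth gives 0; bid 11 gives 4 > 0. Violating.
Others bid (3, 8, 3): truth gives 0; bid 11 gives 5 > 0. Violating.
Others bid (3, 8, 4): truth gives 0; bid 11 gives 4 > 0. Violating.
Others bid (3, 3, 3): truth gives 5; no alternative beats it.
Others bid (3, 3, 4): truth gives 5; no alternative beats it.
(Checking all 64 profiles: 12 have a profitable deviation, 52 do not.)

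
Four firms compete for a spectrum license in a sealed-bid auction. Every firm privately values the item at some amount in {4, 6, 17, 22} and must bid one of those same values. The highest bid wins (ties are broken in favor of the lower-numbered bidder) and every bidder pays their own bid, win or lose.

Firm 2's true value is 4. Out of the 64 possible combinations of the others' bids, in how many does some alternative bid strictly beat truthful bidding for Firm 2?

Others bid (4, 4, 4): truth gives -4; bid 6 gives -2 > -4. Violating.
Others bid (4, 4, 6): truth gives -4; bid 6 gives -2 > -4. Violating.
Others bid (4, 6, 4): truth gives -4; bid 6 gives -2 > -4. Violating.
Others bid (4, 6, 6): truth gives -4; bid 6 gives -2 > -4. Violating.
Others bid (4, 4, 17): truth gives -4; no alternative beats it.
Others bid (4, 4, 22): truth gives -4; no alternative beats it.
(Checking all 64 profiles: 4 have a profitable deviation, 60 do not.)

4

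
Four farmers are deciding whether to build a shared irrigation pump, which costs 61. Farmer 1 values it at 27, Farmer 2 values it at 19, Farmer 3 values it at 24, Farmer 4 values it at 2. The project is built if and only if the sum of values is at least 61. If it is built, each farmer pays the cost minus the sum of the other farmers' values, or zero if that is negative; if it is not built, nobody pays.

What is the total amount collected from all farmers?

37

Total value 72 ≥ cost 61, so it is built.
Farmer 1: others sum to 45; max(0, 61 - 45) = 16.
Farmer 2: others sum to 53; max(0, 61 - 53) = 8.
Farmer 3: others sum to 48; max(0, 61 - 48) = 13.
Farmer 4: others sum to 70; max(0, 61 - 70) = 0.
Total collected = 16 + 8 + 13 + 0 = 37.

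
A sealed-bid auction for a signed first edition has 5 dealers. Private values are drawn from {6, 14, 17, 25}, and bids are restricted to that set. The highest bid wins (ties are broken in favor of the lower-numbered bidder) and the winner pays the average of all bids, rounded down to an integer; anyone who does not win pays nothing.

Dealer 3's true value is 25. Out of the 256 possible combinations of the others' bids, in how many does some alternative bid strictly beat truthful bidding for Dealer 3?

Others bid (6, 6, 6, 6): truth gives 16; bid 14 gives 18 > 16. Violating.
Others bid (6, 6, 6, 14): truth gives 14; bid 14 gives 16 > 14. Violating.
Others bid (6, 6, 6, 17): truth gives 13; bid 17 gives 15 > 13. Violating.
Others bid (6, 6, 14, 6): truth gives 14; bid 14 gives 16 > 14. Violating.
Others bid (6, 6, 6, 25): truth gives 12; no alternative beats it.
Others bid (6, 6, 14, 25): truth gives 10; no alternative beats it.
(Checking all 256 profiles: 36 have a profitable deviation, 220 do not.)

36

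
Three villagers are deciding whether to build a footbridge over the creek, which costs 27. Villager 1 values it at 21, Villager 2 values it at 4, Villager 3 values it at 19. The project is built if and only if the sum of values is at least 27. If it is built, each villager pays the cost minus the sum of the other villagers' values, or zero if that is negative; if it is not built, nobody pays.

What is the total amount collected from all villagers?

Total value 44 ≥ cost 27, so it is built.
Villager 1: others sum to 23; max(0, 27 - 23) = 4.
Villager 2: others sum to 40; max(0, 27 - 40) = 0.
Villager 3: others sum to 25; max(0, 27 - 25) = 2.
Total collected = 4 + 0 + 2 = 6.

6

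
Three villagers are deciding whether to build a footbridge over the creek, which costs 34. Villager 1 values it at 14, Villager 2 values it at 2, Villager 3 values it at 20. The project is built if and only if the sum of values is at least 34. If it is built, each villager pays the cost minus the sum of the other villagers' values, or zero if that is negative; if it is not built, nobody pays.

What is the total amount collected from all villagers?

30

Total value 36 ≥ cost 34, so it is built.
Villager 1: others sum to 22; max(0, 34 - 22) = 12.
Villager 2: others sum to 34; max(0, 34 - 34) = 0.
Villager 3: others sum to 16; max(0, 34 - 16) = 18.
Total collected = 12 + 0 + 18 = 30.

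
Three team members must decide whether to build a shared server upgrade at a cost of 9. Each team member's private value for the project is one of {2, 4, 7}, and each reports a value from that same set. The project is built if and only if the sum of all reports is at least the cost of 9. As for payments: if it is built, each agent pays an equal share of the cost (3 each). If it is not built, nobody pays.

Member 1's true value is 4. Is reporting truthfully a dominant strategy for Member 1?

No

Consider the case where Member 2 reports 2 and Member 3 reports 2.
Truthful report 4: project not built, utility 0.
Report 7 instead: project built, pays 3, utility 4 - 3 = 1.
Since 1 > 0, reporting 7 is strictly better here, so truthful reporting is not dominant.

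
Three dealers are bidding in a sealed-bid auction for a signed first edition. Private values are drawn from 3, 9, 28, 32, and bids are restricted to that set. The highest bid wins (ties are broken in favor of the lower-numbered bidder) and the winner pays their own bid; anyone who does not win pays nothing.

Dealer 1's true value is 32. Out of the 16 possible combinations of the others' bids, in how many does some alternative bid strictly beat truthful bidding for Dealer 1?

Others bid (3, 3): truth gives 0; bid 3 gives 29 > 0. Violating.
Others bid (3, 9): truth gives 0; bid 9 gives 23 > 0. Violating.
Others bid (3, 28): truth gives 0; bid 28 gives 4 > 0. Violating.
Others bid (9, 3): truth gives 0; bid 9 gives 23 > 0. Violating.
Others bid (3, 32): truth gives 0; no alternative beats it.
Others bid (9, 32): truth gives 0; no alternative beats it.
(Checking all 16 profiles: 9 have a profitable deviation, 7 do not.)

9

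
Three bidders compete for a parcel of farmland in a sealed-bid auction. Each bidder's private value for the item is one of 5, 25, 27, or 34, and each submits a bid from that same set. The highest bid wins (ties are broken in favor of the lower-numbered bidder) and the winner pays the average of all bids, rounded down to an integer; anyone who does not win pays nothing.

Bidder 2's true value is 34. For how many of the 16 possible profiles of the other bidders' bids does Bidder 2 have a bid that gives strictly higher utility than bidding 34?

Others bid (5, 5): truth gives 20; bid 25 gives 23 > 20. Violating.
Others bid (5, 25): truth gives 13; bid 25 gives 16 > 13. Violating.
Others bid (5, 27): truth gives 12; bid 27 gives 15 > 12. Violating.
Others bid (25, 5): truth gives 13; bid 27 gives 15 > 13. Violating.
Others bid (5, 34): truth gives 10; no alternative beats it.
Others bid (25, 34): truth gives 3; no alternative beats it.
(Checking all 16 profiles: 6 have a profitable deviation, 10 do not.)

6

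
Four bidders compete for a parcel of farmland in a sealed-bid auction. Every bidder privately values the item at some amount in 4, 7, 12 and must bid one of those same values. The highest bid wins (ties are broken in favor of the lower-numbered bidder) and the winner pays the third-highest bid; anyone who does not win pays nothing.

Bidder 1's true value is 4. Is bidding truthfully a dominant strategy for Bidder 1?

Check each profile of the others' bids and compare truth against every alternative bid.
Others bid (4, 7, 7): truth gives 0, best alternative gives -3.
Others bid (7, 4, 7): truth gives 0, best alternative gives -3.
Others bid (7, 7, 4): truth gives 0, best alternative gives -3.
Others bid (7, 7, 7): truth gives 0, best alternative gives -3.
Others bid (4, 4, 4): truth gives 0, best alternative gives 0.
Others bid (4, 4, 7): truth gives 0, best alternative gives 0.
(Remaining 21 profiles checked similarly; truth is weakly best in each.)
In every case the truthful bid is at least as good as any alternative, so it is a dominant strategy.

Yes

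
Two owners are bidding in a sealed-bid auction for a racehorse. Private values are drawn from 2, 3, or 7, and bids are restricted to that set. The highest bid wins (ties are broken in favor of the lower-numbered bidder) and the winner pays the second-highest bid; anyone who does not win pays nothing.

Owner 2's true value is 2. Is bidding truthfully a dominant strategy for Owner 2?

Check each profile of the others' bids and compare truth against every alternative bid.
Others bid (2): truth gives 0, best alternative gives 0.
Others bid (3): truth gives 0, best alternative gives 0.
Others bid (7): truth gives 0, best alternative gives 0.
In every case the truthful bid is at least as good as any alternative, so it is a dominant strategy.

Yes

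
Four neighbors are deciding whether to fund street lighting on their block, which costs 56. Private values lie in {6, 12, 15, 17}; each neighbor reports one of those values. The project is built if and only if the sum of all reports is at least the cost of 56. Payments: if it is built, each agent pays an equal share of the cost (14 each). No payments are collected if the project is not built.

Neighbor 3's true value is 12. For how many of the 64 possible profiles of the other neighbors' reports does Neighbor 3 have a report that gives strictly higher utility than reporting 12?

Others report (12, 15, 17): truth gives -2; report 6 gives 0 > -2. Violating.
Others report (12, 17, 15): truth gives -2; report 6 gives 0 > -2. Violating.
Others report (12, 17, 17): truth gives -2; report 6 gives 0 > -2. Violating.
Others report (15, 12, 17): truth gives -2; report 6 gives 0 > -2. Violating.
Others report (6, 6, 6): truth gives 0; no alternative beats it.
Others report (6, 6, 12): truth gives 0; no alternative beats it.
(Checking all 64 profiles: 16 have a profitable deviation, 48 do not.)

16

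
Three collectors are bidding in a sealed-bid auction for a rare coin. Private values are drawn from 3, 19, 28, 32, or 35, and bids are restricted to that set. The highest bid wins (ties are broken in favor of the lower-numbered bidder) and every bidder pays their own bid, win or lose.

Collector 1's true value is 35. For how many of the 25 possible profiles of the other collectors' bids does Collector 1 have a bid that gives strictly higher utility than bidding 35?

Others bid (3, 3): truth gives 0; bid 3 gives 32 > 0. Violating.
Others bid (3, 19): truth gives 0; bid 19 gives 16 > 0. Violating.
Others bid (3, 28): truth gives 0; bid 28 gives 7 > 0. Violating.
Others bid (3, 32): truth gives 0; bid 32 gives 3 > 0. Violating.
Others bid (3, 35): truth gives 0; no alternative beats it.
Others bid (19, 35): truth gives 0; no alternative beats it.
(Checking all 25 profiles: 16 have a profitable deviation, 9 do not.)

16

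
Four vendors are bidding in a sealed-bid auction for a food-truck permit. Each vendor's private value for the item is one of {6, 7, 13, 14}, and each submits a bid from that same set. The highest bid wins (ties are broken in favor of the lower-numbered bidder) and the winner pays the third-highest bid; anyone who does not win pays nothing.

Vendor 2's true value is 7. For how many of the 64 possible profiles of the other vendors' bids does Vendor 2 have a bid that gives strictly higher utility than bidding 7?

6

Others bid (6, 6, 13): truth gives 0; bid 13 gives 1 > 0. Violating.
Others bid (6, 6, 14): truth gives 0; bid 14 gives 1 > 0. Violating.
Others bid (6, 13, 6): truth gives 0; bid 13 gives 1 > 0. Violating.
Others bid (6, 14, 6): truth gives 0; bid 14 gives 1 > 0. Violating.
Others bid (6, 6, 6): truth gives 1; no alternative beats it.
Others bid (6, 6, 7): truth gives 1; no alternative beats it.
(Checking all 64 profiles: 6 have a profitable deviation, 58 do not.)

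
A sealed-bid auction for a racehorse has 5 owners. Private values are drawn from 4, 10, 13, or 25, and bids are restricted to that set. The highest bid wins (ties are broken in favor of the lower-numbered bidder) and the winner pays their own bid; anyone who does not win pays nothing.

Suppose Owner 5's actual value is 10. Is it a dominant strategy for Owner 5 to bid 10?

Check each profile of the others' bids and compare truth against every alternative bid.
Others bid (4, 4, 4, 4): truth gives 0, best alternative gives 0.
Others bid (4, 4, 4, 10): truth gives 0, best alternative gives 0.
Others bid (4, 4, 4, 13): truth gives 0, best alternative gives 0.
Others bid (4, 4, 4, 25): truth gives 0, best alternative gives 0.
Others bid (4, 4, 10, 4): truth gives 0, best alternative gives 0.
Others bid (4, 4, 10, 10): truth gives 0, best alternative gives 0.
(Remaining 250 profiles checked similarly; truth is weakly best in each.)
In every case the truthful bid is at least as good as any alternative, so it is a dominant strategy.

Yes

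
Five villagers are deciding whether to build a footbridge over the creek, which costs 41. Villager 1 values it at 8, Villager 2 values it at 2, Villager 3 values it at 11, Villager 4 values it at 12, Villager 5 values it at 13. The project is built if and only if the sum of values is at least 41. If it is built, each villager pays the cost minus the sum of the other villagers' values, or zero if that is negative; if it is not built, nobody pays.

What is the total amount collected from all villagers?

Total value 46 ≥ cost 41, so it is built.
Villager 1: others sum to 38; max(0, 41 - 38) = 3.
Villager 2: others sum to 44; max(0, 41 - 44) = 0.
Villager 3: others sum to 35; max(0, 41 - 35) = 6.
Villager 4: others sum to 34; max(0, 41 - 34) = 7.
Villager 5: others sum to 33; max(0, 41 - 33) = 8.
Total collected = 3 + 0 + 6 + 7 + 8 = 24.

24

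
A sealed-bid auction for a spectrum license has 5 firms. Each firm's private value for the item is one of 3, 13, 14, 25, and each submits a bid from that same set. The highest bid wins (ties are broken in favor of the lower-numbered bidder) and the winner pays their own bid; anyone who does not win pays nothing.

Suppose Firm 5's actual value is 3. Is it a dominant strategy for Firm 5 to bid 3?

Yes

Check each profile of the others' bids and compare truth against every alternative bid.
Others bid (3, 3, 3, 3): truth gives 0, best alternative gives -10.
Others bid (3, 3, 3, 13): truth gives 0, best alternative gives 0.
Others bid (3, 3, 3, 14): truth gives 0, best alternative gives 0.
Others bid (3, 3, 3, 25): truth gives 0, best alternative gives 0.
Others bid (3, 3, 13, 3): truth gives 0, best alternative gives 0.
Others bid (3, 3, 13, 13): truth gives 0, best alternative gives 0.
(Remaining 250 profiles checked similarly; truth is weakly best in each.)
In every case the truthful bid is at least as good as any alternative, so it is a dominant strategy.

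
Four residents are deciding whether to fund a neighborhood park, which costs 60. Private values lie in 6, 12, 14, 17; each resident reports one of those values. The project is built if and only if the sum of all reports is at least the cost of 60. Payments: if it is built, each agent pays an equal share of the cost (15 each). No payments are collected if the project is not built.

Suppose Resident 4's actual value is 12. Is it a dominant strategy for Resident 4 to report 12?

No

Consider the case where Resident 1 reports 14, Resident 2 reports 17 and Resident 3 reports 17.
Truthful report 12: project built, pays 15, utility 12 - 15 = -3.
Report 6 instead: project not built, utility 0.
Since 0 > -3, reporting 6 is strictly better here, so truthful reporting is not dominant.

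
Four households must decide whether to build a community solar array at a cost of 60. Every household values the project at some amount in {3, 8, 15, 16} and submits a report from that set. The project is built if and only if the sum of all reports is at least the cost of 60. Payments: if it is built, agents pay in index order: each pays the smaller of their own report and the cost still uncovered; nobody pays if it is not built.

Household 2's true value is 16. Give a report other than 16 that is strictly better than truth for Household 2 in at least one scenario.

15

Suppose Household 1 reports 15, Household 3 reports 15 and Household 4 reports 15.
Report 16: project built, pays 16, utility 16 - 16 = 0.
Report 15: project built, pays 15, utility 16 - 15 = 1.
So reporting 15 beats truth here (1 > 0).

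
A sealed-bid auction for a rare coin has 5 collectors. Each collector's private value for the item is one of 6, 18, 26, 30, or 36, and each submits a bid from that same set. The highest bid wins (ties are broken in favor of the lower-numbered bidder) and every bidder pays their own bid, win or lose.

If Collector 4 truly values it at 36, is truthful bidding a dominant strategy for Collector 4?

No

Consider the case where Collector 1 bids 6, Collector 2 bids 6, Collector 3 bids 6 and Collector 5 bids 6.
Truthful bid 36: wins, pays 36, utility 36 - 36 = 0.
Bid 18 instead: wins, pays 18, utility 36 - 18 = 18.
Since 18 > 0, bidding 18 is strictly better here, so truthful bidding is not dominant.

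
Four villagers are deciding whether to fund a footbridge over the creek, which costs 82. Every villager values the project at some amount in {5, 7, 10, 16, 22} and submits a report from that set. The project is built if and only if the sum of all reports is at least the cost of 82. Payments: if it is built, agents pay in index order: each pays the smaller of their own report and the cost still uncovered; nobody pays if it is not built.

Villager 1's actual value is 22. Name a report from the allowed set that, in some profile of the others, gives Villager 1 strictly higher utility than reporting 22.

16

Suppose Villager 2 reports 22, Villager 3 reports 22 and Villager 4 reports 22.
Report 22: project built, pays 22, utility 22 - 22 = 0.
Report 16: project built, pays 16, utility 22 - 16 = 6.
So reporting 16 beats truth here (6 > 0).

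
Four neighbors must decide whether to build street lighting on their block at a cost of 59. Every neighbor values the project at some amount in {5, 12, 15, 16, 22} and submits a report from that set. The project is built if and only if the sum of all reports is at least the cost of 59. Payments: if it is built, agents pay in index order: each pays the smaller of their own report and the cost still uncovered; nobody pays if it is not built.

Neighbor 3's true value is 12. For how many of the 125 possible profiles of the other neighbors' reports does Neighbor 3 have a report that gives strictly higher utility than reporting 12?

13

Others report (12, 22, 22): truth gives 0; report 5 gives 7 > 0. Violating.
Others report (15, 22, 22): truth gives 0; report 5 gives 7 > 0. Violating.
Others report (16, 16, 22): truth gives 0; report 5 gives 7 > 0. Violating.
Others report (16, 22, 16): truth gives 0; report 5 gives 7 > 0. Violating.
Others report (5, 5, 5): truth gives 0; no alternative beats it.
Others report (5, 5, 12): truth gives 0; no alternative beats it.
(Checking all 125 profiles: 13 have a profitable deviation, 112 do not.)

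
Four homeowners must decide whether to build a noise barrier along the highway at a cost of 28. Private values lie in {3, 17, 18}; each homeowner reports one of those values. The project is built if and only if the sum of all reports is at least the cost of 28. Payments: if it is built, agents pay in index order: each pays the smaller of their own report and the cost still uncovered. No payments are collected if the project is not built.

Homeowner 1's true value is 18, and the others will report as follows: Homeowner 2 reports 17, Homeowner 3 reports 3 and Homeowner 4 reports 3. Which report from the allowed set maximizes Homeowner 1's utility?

Report 3: project not built, utility 0.
Report 17: project built, pays 17, utility 18 - 17 = 1.
Report 18: project built, pays 18, utility 18 - 18 = 0.
The best choice is 17 with utility 1.

17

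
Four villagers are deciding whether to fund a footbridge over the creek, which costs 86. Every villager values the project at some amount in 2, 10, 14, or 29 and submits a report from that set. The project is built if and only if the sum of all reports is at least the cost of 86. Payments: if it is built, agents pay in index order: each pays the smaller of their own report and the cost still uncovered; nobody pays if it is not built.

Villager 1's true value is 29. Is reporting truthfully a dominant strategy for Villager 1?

Consider the case where Villager 2 reports 14, Villager 3 reports 29 and Villager 4 reports 29.
Truthful report 29: project built, pays 29, utility 29 - 29 = 0.
Report 14 instead: project built, pays 14, utility 29 - 14 = 15.
Since 15 > 0, reporting 14 is strictly better here, so truthful reporting is not dominant.

No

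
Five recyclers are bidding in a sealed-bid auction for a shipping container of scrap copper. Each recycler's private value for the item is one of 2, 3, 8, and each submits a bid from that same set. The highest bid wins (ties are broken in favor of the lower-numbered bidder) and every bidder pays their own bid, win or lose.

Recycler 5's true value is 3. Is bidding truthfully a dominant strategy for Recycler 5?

No

Consider the case where Recycler 1 bids 2, Recycler 2 bids 2, Recycler 3 bids 2 and Recycler 4 bids 3.
Truthful bid 3: loses but pays 3, utility -3.
Bid 2 instead: loses but pays 2, utility -2.
Since -2 > -3, bidding 2 is strictly better here, so truthful bidding is not dominant.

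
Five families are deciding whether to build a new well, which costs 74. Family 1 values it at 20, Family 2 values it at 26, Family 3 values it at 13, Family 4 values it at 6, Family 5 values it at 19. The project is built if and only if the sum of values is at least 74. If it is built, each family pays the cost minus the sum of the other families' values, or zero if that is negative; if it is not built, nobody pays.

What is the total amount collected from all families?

38

Total value 84 ≥ cost 74, so it is built.
Family 1: others sum to 64; max(0, 74 - 64) = 10.
Family 2: others sum to 58; max(0, 74 - 58) = 16.
Family 3: others sum to 71; max(0, 74 - 71) = 3.
Family 4: others sum to 78; max(0, 74 - 78) = 0.
Family 5: others sum to 65; max(0, 74 - 65) = 9.
Total collected = 10 + 16 + 3 + 0 + 9 = 38.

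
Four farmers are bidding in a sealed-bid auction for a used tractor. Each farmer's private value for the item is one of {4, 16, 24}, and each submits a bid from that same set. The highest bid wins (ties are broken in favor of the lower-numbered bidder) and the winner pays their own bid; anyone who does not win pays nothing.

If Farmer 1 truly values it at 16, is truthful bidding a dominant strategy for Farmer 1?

No

Consider the case where Farmer 2 bids 4, Farmer 3 bids 4 and Farmer 4 bids 4.
Truthful bid 16: wins, pays 16, utility 16 - 16 = 0.
Bid 4 instead: wins, pays 4, utility 16 - 4 = 12.
Since 12 > 0, bidding 4 is strictly better here, so truthful bidding is not dominant.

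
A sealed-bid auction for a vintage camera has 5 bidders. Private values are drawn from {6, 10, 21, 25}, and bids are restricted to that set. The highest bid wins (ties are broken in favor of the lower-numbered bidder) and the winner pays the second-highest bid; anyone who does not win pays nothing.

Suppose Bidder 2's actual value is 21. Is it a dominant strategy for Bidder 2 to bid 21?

Check each profile of the others' bids and compare truth against every alternative bid.
Others bid (6, 6, 6, 6): truth gives 15, best alternative gives 15.
Others bid (6, 6, 6, 10): truth gives 11, best alternative gives 11.
Others bid (6, 6, 10, 6): truth gives 11, best alternative gives 11.
Others bid (6, 6, 10, 10): truth gives 11, best alternative gives 11.
Others bid (6, 10, 6, 6): truth gives 11, best alternative gives 11.
Others bid (6, 10, 6, 10): truth gives 11, best alternative gives 11.
(Remaining 250 profiles checked similarly; truth is weakly best in each.)
In every case the truthful bid is at least as good as any alternative, so it is a dominant strategy.

Yes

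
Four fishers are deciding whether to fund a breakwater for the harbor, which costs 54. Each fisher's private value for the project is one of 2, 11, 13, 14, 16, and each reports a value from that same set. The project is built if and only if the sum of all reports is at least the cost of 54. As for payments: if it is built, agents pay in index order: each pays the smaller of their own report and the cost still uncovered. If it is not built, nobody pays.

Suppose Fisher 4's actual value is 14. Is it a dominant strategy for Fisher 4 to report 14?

Check each profile of the others' reports and compare truth against every alternative report.
Others report (16, 16, 16): truth gives 8, best alternative gives 8.
Others report (14, 16, 16): truth gives 6, best alternative gives 6.
Others report (16, 14, 16): truth gives 6, best alternative gives 6.
Others report (16, 16, 14): truth gives 6, best alternative gives 6.
Others report (13, 16, 16): truth gives 5, best alternative gives 5.
Others report (16, 13, 16): truth gives 5, best alternative gives 5.
(Remaining 119 profiles checked similarly; truth is weakly best in each.)
In every case the truthful report is at least as good as any alternative, so it is a dominant strategy.

Yes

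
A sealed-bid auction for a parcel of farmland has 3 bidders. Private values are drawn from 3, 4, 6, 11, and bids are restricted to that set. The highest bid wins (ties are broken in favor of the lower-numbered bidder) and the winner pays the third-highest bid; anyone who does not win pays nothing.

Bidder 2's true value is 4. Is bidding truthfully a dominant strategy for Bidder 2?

No

Consider the case where Bidder 1 bids 3 and Bidder 3 bids 6.
Truthful bid 4: loses, pays 0, utility 0.
Bid 6 instead: wins, pays 3, utility 4 - 3 = 1.
Since 1 > 0, bidding 6 is strictly better here, so truthful bidding is not dominant.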